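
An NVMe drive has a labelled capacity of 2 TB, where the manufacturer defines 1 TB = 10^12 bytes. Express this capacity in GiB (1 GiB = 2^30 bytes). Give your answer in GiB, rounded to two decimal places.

1,862.65 GiB

2 TB = 2 × 10^12 bytes = 2,000,000,000,000 bytes
1 GiB = 2^30 bytes = 1,073,741,824 bytes
2,000,000,000,000 / 1,073,741,824 = 1,862.65 GiB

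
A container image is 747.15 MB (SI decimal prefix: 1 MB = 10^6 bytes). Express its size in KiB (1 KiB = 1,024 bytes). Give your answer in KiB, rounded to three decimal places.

729,638.672 KiB

747.15 MB = 747.15 × 10^6 bytes = 747,150,000 bytes
1 KiB = 2^10 bytes = 1,024 bytes
747,150,000 / 1,024 = 729,638.672 KiB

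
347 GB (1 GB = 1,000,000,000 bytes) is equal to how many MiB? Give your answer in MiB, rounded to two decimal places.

330,924.99 MiB

347 GB × 1,000,000,000 bytes/GB = 347,000,000,000 bytes
1 MiB = 1,048,576 bytes
347,000,000,000 / 1,048,576 = 330,924.99 MiB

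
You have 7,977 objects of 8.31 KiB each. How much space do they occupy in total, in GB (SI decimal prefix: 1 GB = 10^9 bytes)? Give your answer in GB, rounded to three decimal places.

Total = 7,977 × 8.31 KiB = 66288.87 KiB
= 66288.87 × 1,024 bytes = 67,879,802.88 bytes
1 GB = 1,000,000,000 bytes
67,879,802.88 / 1,000,000,000 = 0.068 GB

0.068 GB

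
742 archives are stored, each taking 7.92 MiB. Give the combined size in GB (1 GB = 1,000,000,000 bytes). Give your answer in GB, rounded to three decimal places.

6.162 GB

Total = 742 × 7.92 MiB = 5876.64 MiB
= 5876.64 × 1,048,576 bytes = 6,162,103,664.64 bytes
1 GB = 1,000,000,000 bytes
6,162,103,664.64 / 1,000,000,000 = 6.162 GB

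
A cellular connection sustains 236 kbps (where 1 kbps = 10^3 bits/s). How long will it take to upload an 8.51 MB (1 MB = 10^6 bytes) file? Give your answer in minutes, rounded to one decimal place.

4.8 minutes

8.51 MB = 8,510,000 bytes = 68,080,000 bits
236 kbps = 236,000 bits/s
time = 68,080,000 / 236,000 = 288.47 s
288.47 s / 60 = 4.8 minutes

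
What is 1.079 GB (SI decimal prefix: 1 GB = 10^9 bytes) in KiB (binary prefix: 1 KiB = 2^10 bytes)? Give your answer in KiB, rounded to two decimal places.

1,053,710.94 KiB

1.079 GB × 1,000,000,000 bytes/GB = 1,079,000,000 bytes
1 KiB = 2^10 bytes = 1,024 bytes
1,079,000,000 / 1,024 = 1,053,710.94 KiB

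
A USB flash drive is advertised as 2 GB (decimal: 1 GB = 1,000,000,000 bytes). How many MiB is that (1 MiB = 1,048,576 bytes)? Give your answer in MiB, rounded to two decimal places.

2 GB = 2 × 10^9 bytes = 2,000,000,000 bytes
1 MiB = 2^20 bytes = 1,048,576 bytes
2,000,000,000 / 1,048,576 = 1,907.35 MiB

1,907.35 MiB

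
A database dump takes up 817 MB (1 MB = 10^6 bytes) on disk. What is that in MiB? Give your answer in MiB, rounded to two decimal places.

779.15 MiB

817 MB = 817 × 10^6 bytes = 817,000,000 bytes
1 MiB = 2^20 bytes = 1,048,576 bytes
817,000,000 / 1,048,576 = 779.15 MiB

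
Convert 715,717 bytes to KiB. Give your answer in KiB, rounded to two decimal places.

698.94 KiB

715,717 bytes given.
1 KiB = 1,024 bytes
715,717 / 1,024 = 698.94 KiB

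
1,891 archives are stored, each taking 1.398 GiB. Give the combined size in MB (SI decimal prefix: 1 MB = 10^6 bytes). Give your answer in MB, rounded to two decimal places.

2,838,563.21 MB

Total = 1,891 × 1.398 GiB = 2643.618 GiB
= 2643.618 × 1,073,741,824 bytes = 2,838,563,213,279.232 bytes
1 MB = 1,000,000 bytes
2,838,563,213,279.232 / 1,000,000 = 2,838,563.21 MB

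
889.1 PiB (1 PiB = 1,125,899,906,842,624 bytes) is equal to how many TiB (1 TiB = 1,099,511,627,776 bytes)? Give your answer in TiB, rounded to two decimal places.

910,438.40 TiB

889.1 PiB = 889.1 × 2^50 bytes = 1,001,037,607,173,776,998.4 bytes
1 TiB = 2^40 bytes = 1,099,511,627,776 bytes
1,001,037,607,173,776,998.4 / 1,099,511,627,776 = 910,438.40 TiB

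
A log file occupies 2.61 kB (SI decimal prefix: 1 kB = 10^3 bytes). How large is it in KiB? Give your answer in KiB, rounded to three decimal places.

2.61 kB × 1,000 bytes/kB = 2,610 bytes
1 KiB = 1,024 bytes
2,610 / 1,024 = 2.549 KiB

2.549 KiB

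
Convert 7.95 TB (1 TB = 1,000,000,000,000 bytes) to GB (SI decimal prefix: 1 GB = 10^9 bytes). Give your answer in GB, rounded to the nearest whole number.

7,950 GB

7.95 TB = 7.95 × 10^12 bytes = 7,950,000,000,000 bytes
1 GB = 10^9 bytes = 1,000,000,000 bytes
7,950,000,000,000 / 1,000,000,000 = 7,950 GB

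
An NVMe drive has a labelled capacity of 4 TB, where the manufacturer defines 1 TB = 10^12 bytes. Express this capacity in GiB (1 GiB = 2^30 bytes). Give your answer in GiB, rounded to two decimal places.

4 TB × 1,000,000,000,000 bytes/TB = 4,000,000,000,000 bytes
1 GiB = 2^30 bytes = 1,073,741,824 bytes
4,000,000,000,000 / 1,073,741,824 = 3,725.29 GiB

3,725.29 GiB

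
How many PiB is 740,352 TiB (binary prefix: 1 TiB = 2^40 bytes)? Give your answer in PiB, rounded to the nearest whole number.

740,352 TiB = 740,352 × 2^40 bytes = 814,025,632,647,217,152 bytes
1 PiB = 1,125,899,906,842,624 bytes
814,025,632,647,217,152 / 1,125,899,906,842,624 = 723 PiB

723 PiB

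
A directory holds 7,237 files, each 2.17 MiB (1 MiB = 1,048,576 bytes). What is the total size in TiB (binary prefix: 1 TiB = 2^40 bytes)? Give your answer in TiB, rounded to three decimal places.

0.015 TiB

Total = 7,237 × 2.17 MiB = 15704.29 MiB
= 15704.29 × 1,048,576 bytes = 16,467,141,591.04 bytes
1 TiB = 1,099,511,627,776 bytes
16,467,141,591.04 / 1,099,511,627,776 = 0.015 TiB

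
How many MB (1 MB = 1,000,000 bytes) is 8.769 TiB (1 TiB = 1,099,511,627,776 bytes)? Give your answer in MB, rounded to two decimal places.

9,641,617.46 MB

8.769 TiB = 8.769 × 2^40 bytes = 9,641,617,463,967.744 bytes
1 MB = 10^6 bytes = 1,000,000 bytes
9,641,617,463,967.744 / 1,000,000 = 9,641,617.46 MB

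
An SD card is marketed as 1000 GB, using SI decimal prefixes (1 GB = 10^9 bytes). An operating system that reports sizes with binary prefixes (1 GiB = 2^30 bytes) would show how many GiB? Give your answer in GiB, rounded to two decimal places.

931.32 GiB

1000 GB × 1,000,000,000 bytes/GB = 1,000,000,000,000 bytes
1 GiB = 1,073,741,824 bytes
1,000,000,000,000 / 1,073,741,824 = 931.32 GiB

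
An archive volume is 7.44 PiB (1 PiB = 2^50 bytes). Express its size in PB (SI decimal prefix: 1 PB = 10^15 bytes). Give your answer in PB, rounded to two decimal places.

8.38 PB

7.44 PiB × 1,125,899,906,842,624 bytes/PiB = 8,376,695,306,909,122.56 bytes
1 PB = 10^15 bytes = 1,000,000,000,000,000 bytes
8,376,695,306,909,122.56 / 1,000,000,000,000,000 = 8.38 PB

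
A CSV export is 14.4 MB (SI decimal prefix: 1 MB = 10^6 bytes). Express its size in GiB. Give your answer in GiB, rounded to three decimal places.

0.013 GiB

14.4 MB × 1,000,000 bytes/MB = 14,400,000 bytes
1 GiB = 1,073,741,824 bytes
14,400,000 / 1,073,741,824 = 0.013 GiB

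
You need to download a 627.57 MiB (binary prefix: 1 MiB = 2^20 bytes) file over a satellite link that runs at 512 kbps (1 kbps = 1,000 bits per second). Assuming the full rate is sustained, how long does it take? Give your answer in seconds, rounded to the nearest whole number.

10,282 seconds

627.57 MiB = 658,054,840.32 bytes = 5,264,438,722.56 bits
512 kbps = 512,000 bits/s
time = 5,264,438,722.56 / 512,000 = 10,282 s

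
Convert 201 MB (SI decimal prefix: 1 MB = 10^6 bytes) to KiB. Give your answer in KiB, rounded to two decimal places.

201 MB = 201 × 10^6 bytes = 201,000,000 bytes
1 KiB = 2^10 bytes = 1,024 bytes
201,000,000 / 1,024 = 196,289.06 KiB

196,289.06 KiB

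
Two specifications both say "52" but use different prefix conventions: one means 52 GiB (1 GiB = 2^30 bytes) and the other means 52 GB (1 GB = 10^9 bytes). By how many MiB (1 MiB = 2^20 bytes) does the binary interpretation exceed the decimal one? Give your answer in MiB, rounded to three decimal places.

3,656.936 MiB

52 GiB = 52 × 1,073,741,824 = 55,834,574,848 bytes
52 GB = 52 × 1,000,000,000 = 52,000,000,000 bytes
difference = 3,834,574,848 bytes
3,834,574,848 / 1,048,576 = 3,656.936 MiB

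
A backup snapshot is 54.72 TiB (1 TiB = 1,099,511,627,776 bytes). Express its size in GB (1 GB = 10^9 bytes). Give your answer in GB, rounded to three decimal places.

60,165.276 GB

54.72 TiB = 54.72 × 2^40 bytes = 60,165,276,271,902.72 bytes
1 GB = 10^9 bytes = 1,000,000,000 bytes
60,165,276,271,902.72 / 1,000,000,000 = 60,165.276 GB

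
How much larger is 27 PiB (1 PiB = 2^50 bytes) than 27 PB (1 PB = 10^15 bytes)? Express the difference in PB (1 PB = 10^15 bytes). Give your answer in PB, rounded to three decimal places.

3.399 PB

27 PiB = 27 × 1,125,899,906,842,624 = 30,399,297,484,750,848 bytes
27 PB = 27 × 1,000,000,000,000,000 = 27,000,000,000,000,000 bytes
difference = 3,399,297,484,750,848 bytes
3,399,297,484,750,848 / 1,000,000,000,000,000 = 3.399 PB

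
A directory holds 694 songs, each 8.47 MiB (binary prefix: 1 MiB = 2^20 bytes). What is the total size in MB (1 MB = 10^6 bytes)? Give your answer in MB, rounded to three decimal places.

Total = 694 × 8.47 MiB = 5878.18 MiB
= 5878.18 × 1,048,576 bytes = 6,163,718,471.68 bytes
1 MB = 1,000,000 bytes
6,163,718,471.68 / 1,000,000 = 6,163.718 MB

6,163.718 MB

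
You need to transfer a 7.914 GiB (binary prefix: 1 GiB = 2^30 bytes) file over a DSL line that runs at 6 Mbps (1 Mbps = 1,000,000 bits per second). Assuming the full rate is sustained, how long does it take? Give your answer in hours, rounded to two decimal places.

3.15 hours

7.914 GiB = 8,497,592,795.136 bytes = 67,980,742,361.088 bits
6 Mbps = 6,000,000 bits/s
time = 67,980,742,361.088 / 6,000,000 = 11,330.1237 s
11,330.1237 s / 3600 = 3.15 hours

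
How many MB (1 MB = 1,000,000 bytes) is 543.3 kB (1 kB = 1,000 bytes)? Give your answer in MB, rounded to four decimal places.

543.3 kB = 543.3 × 10^3 bytes = 543,300 bytes
1 MB = 1,000,000 bytes
543,300 / 1,000,000 = 0.5433 MB

0.5433 MB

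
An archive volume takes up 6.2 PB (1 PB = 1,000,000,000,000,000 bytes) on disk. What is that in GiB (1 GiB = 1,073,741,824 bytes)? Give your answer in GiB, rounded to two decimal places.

6.2 PB = 6.2 × 10^15 bytes = 6,200,000,000,000,000 bytes
1 GiB = 2^30 bytes = 1,073,741,824 bytes
6,200,000,000,000,000 / 1,073,741,824 = 5,774,199.96 GiB

5,774,199.96 GiB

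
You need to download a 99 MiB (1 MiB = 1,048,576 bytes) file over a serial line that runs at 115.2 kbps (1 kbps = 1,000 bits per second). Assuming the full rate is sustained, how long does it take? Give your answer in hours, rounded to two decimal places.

99 MiB = 103,809,024 bytes = 830,472,192 bits
115.2 kbps = 115,200 bits/s
time = 830,472,192 / 115,200 = 7,208.9600 s
7,208.9600 s / 3600 = 2.00 hours

2.00 hours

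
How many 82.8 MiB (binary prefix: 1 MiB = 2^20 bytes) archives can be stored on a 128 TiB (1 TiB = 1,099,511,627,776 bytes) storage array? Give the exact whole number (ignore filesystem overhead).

Capacity: 128 TiB = 140,737,488,355,328 bytes
Per item: 82.8 MiB = 86,822,092.8 bytes
⌊140,737,488,355,328 / 86,822,092.8⌋ = 1,620,987

1,620,987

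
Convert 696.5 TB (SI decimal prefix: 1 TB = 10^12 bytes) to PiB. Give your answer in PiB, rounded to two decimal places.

0.62 PiB

696.5 TB × 1,000,000,000,000 bytes/TB = 696,500,000,000,000 bytes
1 PiB = 2^50 bytes = 1,125,899,906,842,624 bytes
696,500,000,000,000 / 1,125,899,906,842,624 = 0.62 PiB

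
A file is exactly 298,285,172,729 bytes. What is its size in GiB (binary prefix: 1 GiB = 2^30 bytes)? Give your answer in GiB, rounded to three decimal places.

298,285,172,729 bytes given.
1 GiB = 1,073,741,824 bytes
298,285,172,729 / 1,073,741,824 = 277.800 GiB

277.800 GiB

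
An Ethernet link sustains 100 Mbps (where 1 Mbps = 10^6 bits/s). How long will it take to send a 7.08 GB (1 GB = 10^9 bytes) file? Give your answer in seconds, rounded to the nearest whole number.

7.08 GB = 7,080,000,000 bytes = 56,640,000,000 bits
100 Mbps = 100,000,000 bits/s
time = 56,640,000,000 / 100,000,000 = 566 s

566 seconds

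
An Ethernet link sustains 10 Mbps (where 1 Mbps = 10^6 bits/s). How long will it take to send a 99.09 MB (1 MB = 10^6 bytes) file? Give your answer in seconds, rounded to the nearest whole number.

79 seconds

99.09 MB = 99,090,000 bytes = 792,720,000 bits
10 Mbps = 10,000,000 bits/s
time = 792,720,000 / 10,000,000 = 79 s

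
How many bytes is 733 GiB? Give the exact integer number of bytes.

733 × 1,073,741,824 = 787,052,756,992 bytes

787,052,756,992 bytes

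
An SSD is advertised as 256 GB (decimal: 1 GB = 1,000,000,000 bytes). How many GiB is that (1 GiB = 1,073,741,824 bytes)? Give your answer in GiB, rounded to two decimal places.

238.42 GiB

256 GB = 256 × 10^9 bytes = 256,000,000,000 bytes
1 GiB = 2^30 bytes = 1,073,741,824 bytes
256,000,000,000 / 1,073,741,824 = 238.42 GiB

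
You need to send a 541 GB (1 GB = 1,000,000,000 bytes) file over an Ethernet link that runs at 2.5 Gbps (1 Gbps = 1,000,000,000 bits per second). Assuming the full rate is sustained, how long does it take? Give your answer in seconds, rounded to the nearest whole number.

541 GB = 541,000,000,000 bytes = 4,328,000,000,000 bits
2.5 Gbps = 2,500,000,000 bits/s
time = 4,328,000,000,000 / 2,500,000,000 = 1,731 s

1,731 seconds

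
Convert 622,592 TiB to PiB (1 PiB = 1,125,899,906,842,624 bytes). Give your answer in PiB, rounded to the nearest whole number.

622,592 TiB = 622,592 × 2^40 bytes = 684,547,143,360,315,392 bytes
1 PiB = 2^50 bytes = 1,125,899,906,842,624 bytes
684,547,143,360,315,392 / 1,125,899,906,842,624 = 608 PiB

608 PiB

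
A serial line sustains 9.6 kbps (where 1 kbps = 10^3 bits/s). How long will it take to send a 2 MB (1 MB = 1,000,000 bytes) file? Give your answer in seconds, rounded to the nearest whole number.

2 MB = 2,000,000 bytes = 16,000,000 bits
9.6 kbps = 9,600 bits/s
time = 16,000,000 / 9,600 = 1,667 s

1,667 seconds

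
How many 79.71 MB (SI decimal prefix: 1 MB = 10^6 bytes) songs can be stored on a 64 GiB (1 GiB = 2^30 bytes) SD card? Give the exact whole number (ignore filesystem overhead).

862

Capacity: 64 GiB = 68,719,476,736 bytes
Per item: 79.71 MB = 79,710,000 bytes
⌊68,719,476,736 / 79,710,000⌋ = 862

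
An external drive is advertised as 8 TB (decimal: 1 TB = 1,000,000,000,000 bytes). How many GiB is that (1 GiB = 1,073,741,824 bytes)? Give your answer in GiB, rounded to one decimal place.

8 TB = 8 × 10^12 bytes = 8,000,000,000,000 bytes
1 GiB = 2^30 bytes = 1,073,741,824 bytes
8,000,000,000,000 / 1,073,741,824 = 7,450.6 GiB

7,450.6 GiB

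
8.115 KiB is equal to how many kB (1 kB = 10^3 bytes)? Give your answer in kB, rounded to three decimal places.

8.115 KiB = 8.115 × 2^10 bytes = 8,309.76 bytes
1 kB = 1,000 bytes
8,309.76 / 1,000 = 8.310 kB

8.310 kB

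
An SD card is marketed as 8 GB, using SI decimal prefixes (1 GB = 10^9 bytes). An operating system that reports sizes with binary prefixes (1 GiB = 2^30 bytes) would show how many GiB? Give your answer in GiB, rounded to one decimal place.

8 GB = 8 × 10^9 bytes = 8,000,000,000 bytes
1 GiB = 1,073,741,824 bytes
8,000,000,000 / 1,073,741,824 = 7.5 GiB

7.5 GiB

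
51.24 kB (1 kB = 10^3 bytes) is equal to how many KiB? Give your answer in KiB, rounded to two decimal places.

50.04 KiB

51.24 kB × 1,000 bytes/kB = 51,240 bytes
1 KiB = 1,024 bytes
51,240 / 1,024 = 50.04 KiB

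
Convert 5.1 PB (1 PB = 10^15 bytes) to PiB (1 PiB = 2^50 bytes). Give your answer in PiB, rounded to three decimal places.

5.1 PB = 5.1 × 10^15 bytes = 5,100,000,000,000,000 bytes
1 PiB = 1,125,899,906,842,624 bytes
5,100,000,000,000,000 / 1,125,899,906,842,624 = 4.530 PiB

4.530 PiB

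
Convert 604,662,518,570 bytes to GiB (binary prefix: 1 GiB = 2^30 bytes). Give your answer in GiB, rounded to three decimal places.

563.136 GiB

604,662,518,570 bytes given.
1 GiB = 2^30 bytes = 1,073,741,824 bytes
604,662,518,570 / 1,073,741,824 = 563.136 GiB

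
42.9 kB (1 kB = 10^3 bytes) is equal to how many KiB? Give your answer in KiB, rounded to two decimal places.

41.89 KiB

42.9 kB = 42.9 × 10^3 bytes = 42,900 bytes
1 KiB = 1,024 bytes
42,900 / 1,024 = 41.89 KiB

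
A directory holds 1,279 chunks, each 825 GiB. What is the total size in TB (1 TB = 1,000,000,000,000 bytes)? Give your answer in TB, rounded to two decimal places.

Total = 1,279 × 825 GiB = 1,055,175 GiB
= 1,055,175 × 1,073,741,824 bytes = 1,132,985,529,139,200 bytes
1 TB = 1,000,000,000,000 bytes
1,132,985,529,139,200 / 1,000,000,000,000 = 1,132.99 TB

1,132.99 TB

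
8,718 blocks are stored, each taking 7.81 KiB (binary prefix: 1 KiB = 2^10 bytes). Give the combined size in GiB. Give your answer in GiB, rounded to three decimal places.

0.065 GiB

Total = 8,718 × 7.81 KiB = 68087.58 KiB
= 68087.58 × 1,024 bytes = 69,721,681.92 bytes
1 GiB = 1,073,741,824 bytes
69,721,681.92 / 1,073,741,824 = 0.065 GiB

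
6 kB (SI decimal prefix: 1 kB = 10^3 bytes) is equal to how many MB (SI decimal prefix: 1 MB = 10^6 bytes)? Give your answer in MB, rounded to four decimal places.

0.0060 MB

6 kB = 6 × 10^3 bytes = 6,000 bytes
1 MB = 1,000,000 bytes
6,000 / 1,000,000 = 0.0060 MB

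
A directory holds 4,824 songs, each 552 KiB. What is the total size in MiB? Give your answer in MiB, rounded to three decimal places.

Total = 4,824 × 552 KiB = 2,662,848 KiB
= 2,662,848 × 1,024 bytes = 2,726,756,352 bytes
1 MiB = 1,048,576 bytes
2,726,756,352 / 1,048,576 = 2,600.438 MiB

2,600.438 MiB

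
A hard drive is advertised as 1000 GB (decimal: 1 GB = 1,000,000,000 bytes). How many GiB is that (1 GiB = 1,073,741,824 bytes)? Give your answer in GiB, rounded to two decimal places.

1000 GB = 1000 × 10^9 bytes = 1,000,000,000,000 bytes
1 GiB = 2^30 bytes = 1,073,741,824 bytes
1,000,000,000,000 / 1,073,741,824 = 931.32 GiB

931.32 GiB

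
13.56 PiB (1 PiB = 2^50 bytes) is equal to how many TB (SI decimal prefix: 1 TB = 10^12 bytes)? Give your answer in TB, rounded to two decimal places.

13.56 PiB × 1,125,899,906,842,624 bytes/PiB = 15,267,202,736,785,981.44 bytes
1 TB = 1,000,000,000,000 bytes
15,267,202,736,785,981.44 / 1,000,000,000,000 = 15,267.20 TB

15,267.20 TB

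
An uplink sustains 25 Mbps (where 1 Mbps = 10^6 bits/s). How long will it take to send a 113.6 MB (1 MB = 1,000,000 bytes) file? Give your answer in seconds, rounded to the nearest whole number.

36 seconds

113.6 MB = 113,600,000 bytes = 908,800,000 bits
25 Mbps = 25,000,000 bits/s
time = 908,800,000 / 25,000,000 = 36 s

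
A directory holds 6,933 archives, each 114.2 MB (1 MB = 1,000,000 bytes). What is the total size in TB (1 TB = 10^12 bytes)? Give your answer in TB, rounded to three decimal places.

Total = 6,933 × 114.2 MB = 791748.6 MB
= 791748.6 × 1,000,000 bytes = 791,748,600,000 bytes
1 TB = 1,000,000,000,000 bytes
791,748,600,000 / 1,000,000,000,000 = 0.792 TB

0.792 TB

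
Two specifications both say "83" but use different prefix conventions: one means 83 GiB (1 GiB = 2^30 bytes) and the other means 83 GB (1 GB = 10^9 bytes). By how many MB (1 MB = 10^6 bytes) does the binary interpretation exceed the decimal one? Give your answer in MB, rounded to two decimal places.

83 GiB = 83 × 1,073,741,824 = 89,120,571,392 bytes
83 GB = 83 × 1,000,000,000 = 83,000,000,000 bytes
difference = 6,120,571,392 bytes
6,120,571,392 / 1,000,000 = 6,120.57 MB

6,120.57 MB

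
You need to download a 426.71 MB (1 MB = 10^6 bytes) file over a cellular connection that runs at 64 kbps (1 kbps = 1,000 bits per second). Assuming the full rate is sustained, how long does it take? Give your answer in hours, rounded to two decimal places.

14.82 hours

426.71 MB = 426,710,000 bytes = 3,413,680,000 bits
64 kbps = 64,000 bits/s
time = 3,413,680,000 / 64,000 = 53,338.7500 s
53,338.7500 s / 3600 = 14.82 hours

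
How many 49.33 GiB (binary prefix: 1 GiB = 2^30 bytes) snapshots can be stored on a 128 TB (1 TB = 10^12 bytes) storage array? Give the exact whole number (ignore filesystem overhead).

Capacity: 128 TB = 128,000,000,000,000 bytes
Per item: 49.33 GiB = 52,967,684,177.92 bytes
⌊128,000,000,000,000 / 52,967,684,177.92⌋ = 2,416

2,416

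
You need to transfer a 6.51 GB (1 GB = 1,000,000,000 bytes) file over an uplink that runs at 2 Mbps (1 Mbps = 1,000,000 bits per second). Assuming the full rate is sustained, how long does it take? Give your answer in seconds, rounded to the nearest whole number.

6.51 GB = 6,510,000,000 bytes = 52,080,000,000 bits
2 Mbps = 2,000,000 bits/s
time = 52,080,000,000 / 2,000,000 = 26,040 s

26,040 seconds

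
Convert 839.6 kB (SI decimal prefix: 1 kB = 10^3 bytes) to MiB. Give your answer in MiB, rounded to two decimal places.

839.6 kB × 1,000 bytes/kB = 839,600 bytes
1 MiB = 1,048,576 bytes
839,600 / 1,048,576 = 0.80 MiB

0.80 MiB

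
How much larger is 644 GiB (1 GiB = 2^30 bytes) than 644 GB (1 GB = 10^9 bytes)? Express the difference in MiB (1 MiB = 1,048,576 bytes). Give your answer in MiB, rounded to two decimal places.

644 GiB = 644 × 1,073,741,824 = 691,489,734,656 bytes
644 GB = 644 × 1,000,000,000 = 644,000,000,000 bytes
difference = 47,489,734,656 bytes
47,489,734,656 / 1,048,576 = 45,289.74 MiB

45,289.74 MiB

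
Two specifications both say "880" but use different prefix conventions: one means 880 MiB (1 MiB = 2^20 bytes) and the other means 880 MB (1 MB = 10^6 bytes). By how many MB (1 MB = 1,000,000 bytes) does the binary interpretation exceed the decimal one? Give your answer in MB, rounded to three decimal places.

42.747 MB

880 MiB = 880 × 1,048,576 = 922,746,880 bytes
880 MB = 880 × 1,000,000 = 880,000,000 bytes
difference = 42,746,880 bytes
42,746,880 / 1,000,000 = 42.747 MB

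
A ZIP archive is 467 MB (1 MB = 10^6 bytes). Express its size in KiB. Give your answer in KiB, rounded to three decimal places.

467 MB × 1,000,000 bytes/MB = 467,000,000 bytes
1 KiB = 1,024 bytes
467,000,000 / 1,024 = 456,054.688 KiB

456,054.688 KiB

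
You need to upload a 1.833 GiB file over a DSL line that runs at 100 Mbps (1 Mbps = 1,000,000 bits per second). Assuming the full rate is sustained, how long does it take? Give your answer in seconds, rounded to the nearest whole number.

1.833 GiB = 1,968,168,763.392 bytes = 15,745,350,107.136 bits
100 Mbps = 100,000,000 bits/s
time = 15,745,350,107.136 / 100,000,000 = 157 s

157 seconds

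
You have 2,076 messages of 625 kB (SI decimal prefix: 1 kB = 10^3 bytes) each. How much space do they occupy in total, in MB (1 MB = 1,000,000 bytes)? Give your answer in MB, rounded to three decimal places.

Total = 2,076 × 625 kB = 1,297,500 kB
= 1,297,500 × 1,000 bytes = 1,297,500,000 bytes
1 MB = 1,000,000 bytes
1,297,500,000 / 1,000,000 = 1,297.500 MB

1,297.500 MB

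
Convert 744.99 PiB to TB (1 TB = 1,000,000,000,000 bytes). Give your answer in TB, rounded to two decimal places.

838,784.17 TB

744.99 PiB = 744.99 × 2^50 bytes = 838,784,171,598,686,453.76 bytes
1 TB = 10^12 bytes = 1,000,000,000,000 bytes
838,784,171,598,686,453.76 / 1,000,000,000,000 = 838,784.17 TB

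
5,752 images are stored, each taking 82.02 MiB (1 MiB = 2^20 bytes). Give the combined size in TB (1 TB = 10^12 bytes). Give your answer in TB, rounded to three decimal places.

0.495 TB

Total = 5,752 × 82.02 MiB = 471779.04 MiB
= 471779.04 × 1,048,576 bytes = 494,696,178,647.04 bytes
1 TB = 1,000,000,000,000 bytes
494,696,178,647.04 / 1,000,000,000,000 = 0.495 TB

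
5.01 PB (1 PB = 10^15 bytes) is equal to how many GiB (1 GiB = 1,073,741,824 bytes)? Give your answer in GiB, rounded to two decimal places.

4,665,926.10 GiB

5.01 PB = 5.01 × 10^15 bytes = 5,010,000,000,000,000 bytes
1 GiB = 1,073,741,824 bytes
5,010,000,000,000,000 / 1,073,741,824 = 4,665,926.10 GiB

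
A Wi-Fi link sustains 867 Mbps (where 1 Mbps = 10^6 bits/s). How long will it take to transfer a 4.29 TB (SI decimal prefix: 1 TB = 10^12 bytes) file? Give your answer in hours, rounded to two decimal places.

4.29 TB = 4,290,000,000,000 bytes = 34,320,000,000,000 bits
867 Mbps = 867,000,000 bits/s
time = 34,320,000,000,000 / 867,000,000 = 39,584.7751 s
39,584.7751 s / 3600 = 11.00 hours

11.00 hours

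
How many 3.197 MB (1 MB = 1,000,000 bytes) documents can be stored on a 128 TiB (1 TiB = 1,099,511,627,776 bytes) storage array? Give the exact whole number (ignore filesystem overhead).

44,021,735

Capacity: 128 TiB = 140,737,488,355,328 bytes
Per item: 3.197 MB = 3,197,000 bytes
⌊140,737,488,355,328 / 3,197,000⌋ = 44,021,735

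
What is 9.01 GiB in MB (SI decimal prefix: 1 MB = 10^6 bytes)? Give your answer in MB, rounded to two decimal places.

9.01 GiB × 1,073,741,824 bytes/GiB = 9,674,413,834.24 bytes
1 MB = 10^6 bytes = 1,000,000 bytes
9,674,413,834.24 / 1,000,000 = 9,674.41 MB

9,674.41 MB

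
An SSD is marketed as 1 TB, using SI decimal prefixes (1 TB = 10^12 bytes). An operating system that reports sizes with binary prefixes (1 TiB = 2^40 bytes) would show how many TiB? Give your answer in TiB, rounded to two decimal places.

1 TB = 1 × 10^12 bytes = 1,000,000,000,000 bytes
1 TiB = 1,099,511,627,776 bytes
1,000,000,000,000 / 1,099,511,627,776 = 0.91 TiB

0.91 TiB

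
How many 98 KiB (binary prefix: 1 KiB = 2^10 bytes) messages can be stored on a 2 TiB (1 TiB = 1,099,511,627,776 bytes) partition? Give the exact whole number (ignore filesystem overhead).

21,913,098

Capacity: 2 TiB = 2,199,023,255,552 bytes
Per item: 98 KiB = 100,352 bytes
⌊2,199,023,255,552 / 100,352⌋ = 21,913,098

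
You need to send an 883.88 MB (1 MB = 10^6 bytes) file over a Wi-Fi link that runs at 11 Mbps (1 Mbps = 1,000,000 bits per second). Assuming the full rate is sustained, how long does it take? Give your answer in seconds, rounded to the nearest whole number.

883.88 MB = 883,880,000 bytes = 7,071,040,000 bits
11 Mbps = 11,000,000 bits/s
time = 7,071,040,000 / 11,000,000 = 643 s

643 seconds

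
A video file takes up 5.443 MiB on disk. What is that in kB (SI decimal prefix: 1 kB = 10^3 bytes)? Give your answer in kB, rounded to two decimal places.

5,707.40 kB

5.443 MiB = 5.443 × 2^20 bytes = 5,707,399.168 bytes
1 kB = 1,000 bytes
5,707,399.168 / 1,000 = 5,707.40 kB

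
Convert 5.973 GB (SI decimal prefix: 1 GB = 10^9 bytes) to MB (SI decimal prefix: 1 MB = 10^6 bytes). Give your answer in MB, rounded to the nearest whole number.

5.973 GB = 5.973 × 10^9 bytes = 5,973,000,000 bytes
1 MB = 1,000,000 bytes
5,973,000,000 / 1,000,000 = 5,973 MB

5,973 MB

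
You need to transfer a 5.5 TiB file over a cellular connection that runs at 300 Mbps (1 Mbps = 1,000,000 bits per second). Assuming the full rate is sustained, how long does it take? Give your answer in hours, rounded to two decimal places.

5.5 TiB = 6,047,313,952,768 bytes = 48,378,511,622,144 bits
300 Mbps = 300,000,000 bits/s
time = 48,378,511,622,144 / 300,000,000 = 161,261.7054 s
161,261.7054 s / 3600 = 44.79 hours

44.79 hours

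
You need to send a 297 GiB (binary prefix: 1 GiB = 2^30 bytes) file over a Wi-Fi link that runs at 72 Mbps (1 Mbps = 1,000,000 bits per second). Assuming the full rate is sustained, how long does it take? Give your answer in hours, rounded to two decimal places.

9.84 hours

297 GiB = 318,901,321,728 bytes = 2,551,210,573,824 bits
72 Mbps = 72,000,000 bits/s
time = 2,551,210,573,824 / 72,000,000 = 35,433.4802 s
35,433.4802 s / 3600 = 9.84 hours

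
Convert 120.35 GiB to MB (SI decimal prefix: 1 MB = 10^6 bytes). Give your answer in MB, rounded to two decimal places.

129,224.83 MB

120.35 GiB = 120.35 × 2^30 bytes = 129,224,828,518.4 bytes
1 MB = 10^6 bytes = 1,000,000 bytes
129,224,828,518.4 / 1,000,000 = 129,224.83 MB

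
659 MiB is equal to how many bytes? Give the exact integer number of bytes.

691,011,584 bytes

659 × 1,048,576 = 691,011,584 bytes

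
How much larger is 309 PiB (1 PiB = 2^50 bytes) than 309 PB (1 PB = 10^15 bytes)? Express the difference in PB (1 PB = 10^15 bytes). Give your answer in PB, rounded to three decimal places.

38.903 PB

309 PiB = 309 × 1,125,899,906,842,624 = 347,903,071,214,370,816 bytes
309 PB = 309 × 1,000,000,000,000,000 = 309,000,000,000,000,000 bytes
difference = 38,903,071,214,370,816 bytes
38,903,071,214,370,816 / 1,000,000,000,000,000 = 38.903 PB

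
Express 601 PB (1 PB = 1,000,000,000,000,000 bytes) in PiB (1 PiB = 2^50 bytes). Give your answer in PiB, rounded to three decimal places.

601 PB = 601 × 10^15 bytes = 601,000,000,000,000,000 bytes
1 PiB = 2^50 bytes = 1,125,899,906,842,624 bytes
601,000,000,000,000,000 / 1,125,899,906,842,624 = 533.795 PiB

533.795 PiB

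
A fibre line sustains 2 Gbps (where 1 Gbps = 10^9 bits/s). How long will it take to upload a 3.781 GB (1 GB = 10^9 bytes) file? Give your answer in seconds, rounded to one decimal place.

3.781 GB = 3,781,000,000 bytes = 30,248,000,000 bits
2 Gbps = 2,000,000,000 bits/s
time = 30,248,000,000 / 2,000,000,000 = 15.1 s

15.1 seconds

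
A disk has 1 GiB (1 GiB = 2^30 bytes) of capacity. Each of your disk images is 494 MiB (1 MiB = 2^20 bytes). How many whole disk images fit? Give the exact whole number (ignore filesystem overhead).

Capacity: 1 GiB = 1,073,741,824 bytes
Per item: 494 MiB = 517,996,544 bytes
⌊1,073,741,824 / 517,996,544⌋ = 2

2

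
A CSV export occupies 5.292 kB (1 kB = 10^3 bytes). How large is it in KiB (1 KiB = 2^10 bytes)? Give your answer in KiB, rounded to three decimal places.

5.292 kB = 5.292 × 10^3 bytes = 5,292 bytes
1 KiB = 2^10 bytes = 1,024 bytes
5,292 / 1,024 = 5.168 KiB

5.168 KiB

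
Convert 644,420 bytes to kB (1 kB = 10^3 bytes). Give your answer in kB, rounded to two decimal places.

644.42 kB

644,420 bytes given.
1 kB = 1,000 bytes
644,420 / 1,000 = 644.42 kB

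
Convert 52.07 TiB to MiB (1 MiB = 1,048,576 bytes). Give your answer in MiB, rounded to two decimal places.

52.07 TiB × 1,099,511,627,776 bytes/TiB = 57,251,570,458,296.32 bytes
1 MiB = 2^20 bytes = 1,048,576 bytes
57,251,570,458,296.32 / 1,048,576 = 54,599,352.32 MiB

54,599,352.32 MiB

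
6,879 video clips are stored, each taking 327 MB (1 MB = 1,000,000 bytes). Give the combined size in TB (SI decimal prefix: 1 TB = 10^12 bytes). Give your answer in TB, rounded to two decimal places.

Total = 6,879 × 327 MB = 2,249,433 MB
= 2,249,433 × 1,000,000 bytes = 2,249,433,000,000 bytes
1 TB = 1,000,000,000,000 bytes
2,249,433,000,000 / 1,000,000,000,000 = 2.25 TB

2.25 TB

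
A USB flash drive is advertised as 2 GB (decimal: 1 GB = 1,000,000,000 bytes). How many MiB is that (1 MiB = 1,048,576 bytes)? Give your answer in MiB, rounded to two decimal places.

1,907.35 MiB

2 GB = 2 × 10^9 bytes = 2,000,000,000 bytes
1 MiB = 2^20 bytes = 1,048,576 bytes
2,000,000,000 / 1,048,576 = 1,907.35 MiB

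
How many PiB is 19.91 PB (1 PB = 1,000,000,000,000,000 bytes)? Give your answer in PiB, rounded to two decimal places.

19.91 PB = 19.91 × 10^15 bytes = 19,910,000,000,000,000 bytes
1 PiB = 1,125,899,906,842,624 bytes
19,910,000,000,000,000 / 1,125,899,906,842,624 = 17.68 PiB

17.68 PiB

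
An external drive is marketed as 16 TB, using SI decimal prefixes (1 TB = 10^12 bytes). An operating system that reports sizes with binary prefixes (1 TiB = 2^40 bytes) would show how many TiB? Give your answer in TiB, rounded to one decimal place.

16 TB × 1,000,000,000,000 bytes/TB = 16,000,000,000,000 bytes
1 TiB = 2^40 bytes = 1,099,511,627,776 bytes
16,000,000,000,000 / 1,099,511,627,776 = 14.6 TiB

14.6 TiB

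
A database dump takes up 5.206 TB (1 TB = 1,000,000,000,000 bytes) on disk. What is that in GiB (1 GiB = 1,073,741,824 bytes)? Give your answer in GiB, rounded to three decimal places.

5.206 TB = 5.206 × 10^12 bytes = 5,206,000,000,000 bytes
1 GiB = 1,073,741,824 bytes
5,206,000,000,000 / 1,073,741,824 = 4,848.465 GiB

4,848.465 GiB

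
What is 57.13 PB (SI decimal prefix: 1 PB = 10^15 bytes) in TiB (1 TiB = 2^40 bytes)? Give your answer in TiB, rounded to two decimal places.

51,959.43 TiB

57.13 PB × 1,000,000,000,000,000 bytes/PB = 57,130,000,000,000,000 bytes
1 TiB = 1,099,511,627,776 bytes
57,130,000,000,000,000 / 1,099,511,627,776 = 51,959.43 TiB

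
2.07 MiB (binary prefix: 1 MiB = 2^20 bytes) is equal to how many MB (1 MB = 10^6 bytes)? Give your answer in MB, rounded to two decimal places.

2.17 MB

2.07 MiB = 2.07 × 2^20 bytes = 2,170,552.32 bytes
1 MB = 1,000,000 bytes
2,170,552.32 / 1,000,000 = 2.17 MB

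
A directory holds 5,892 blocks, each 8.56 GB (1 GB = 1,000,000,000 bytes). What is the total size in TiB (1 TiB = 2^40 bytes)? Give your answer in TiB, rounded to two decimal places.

Total = 5,892 × 8.56 GB = 50435.52 GB
= 50435.52 × 1,000,000,000 bytes = 50,435,520,000,000 bytes
1 TiB = 1,099,511,627,776 bytes
50,435,520,000,000 / 1,099,511,627,776 = 45.87 TiB

45.87 TiB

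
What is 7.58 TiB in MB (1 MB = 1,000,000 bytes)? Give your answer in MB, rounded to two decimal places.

7.58 TiB = 7.58 × 2^40 bytes = 8,334,298,138,542.08 bytes
1 MB = 1,000,000 bytes
8,334,298,138,542.08 / 1,000,000 = 8,334,298.14 MB

8,334,298.14 MB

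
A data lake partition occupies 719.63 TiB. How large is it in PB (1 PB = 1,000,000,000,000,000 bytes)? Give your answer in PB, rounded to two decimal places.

719.63 TiB = 719.63 × 2^40 bytes = 791,241,552,696,442.88 bytes
1 PB = 1,000,000,000,000,000 bytes
791,241,552,696,442.88 / 1,000,000,000,000,000 = 0.79 PB

0.79 PB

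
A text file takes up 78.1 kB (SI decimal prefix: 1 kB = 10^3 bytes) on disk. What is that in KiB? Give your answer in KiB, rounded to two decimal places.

76.27 KiB

78.1 kB × 1,000 bytes/kB = 78,100 bytes
1 KiB = 1,024 bytes
78,100 / 1,024 = 76.27 KiB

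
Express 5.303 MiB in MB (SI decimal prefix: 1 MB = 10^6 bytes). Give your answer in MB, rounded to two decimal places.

5.56 MB

5.303 MiB × 1,048,576 bytes/MiB = 5,560,598.528 bytes
1 MB = 1,000,000 bytes
5,560,598.528 / 1,000,000 = 5.56 MB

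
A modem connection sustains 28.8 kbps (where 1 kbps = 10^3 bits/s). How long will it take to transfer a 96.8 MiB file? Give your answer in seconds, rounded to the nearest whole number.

28,195 seconds

96.8 MiB = 101,502,156.8 bytes = 812,017,254.4 bits
28.8 kbps = 28,800 bits/s
time = 812,017,254.4 / 28,800 = 28,195 s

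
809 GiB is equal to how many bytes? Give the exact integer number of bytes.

868,657,135,616 bytes

809 × 1,073,741,824 = 868,657,135,616 bytes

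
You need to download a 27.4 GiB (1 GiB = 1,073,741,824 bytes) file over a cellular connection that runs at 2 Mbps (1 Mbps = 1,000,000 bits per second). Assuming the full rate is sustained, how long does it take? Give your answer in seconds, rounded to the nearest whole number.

117,682 seconds

27.4 GiB = 29,420,525,977.6 bytes = 235,364,207,820.8 bits
2 Mbps = 2,000,000 bits/s
time = 235,364,207,820.8 / 2,000,000 = 117,682 s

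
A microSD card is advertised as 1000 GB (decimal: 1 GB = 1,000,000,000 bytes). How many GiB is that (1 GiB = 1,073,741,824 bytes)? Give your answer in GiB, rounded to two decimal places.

931.32 GiB

1000 GB = 1000 × 10^9 bytes = 1,000,000,000,000 bytes
1 GiB = 2^30 bytes = 1,073,741,824 bytes
1,000,000,000,000 / 1,073,741,824 = 931.32 GiB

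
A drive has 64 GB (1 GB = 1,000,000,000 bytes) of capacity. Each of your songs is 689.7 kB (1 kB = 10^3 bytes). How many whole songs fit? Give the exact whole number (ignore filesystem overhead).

92,793

Capacity: 64 GB = 64,000,000,000 bytes
Per item: 689.7 kB = 689,700 bytes
⌊64,000,000,000 / 689,700⌋ = 92,793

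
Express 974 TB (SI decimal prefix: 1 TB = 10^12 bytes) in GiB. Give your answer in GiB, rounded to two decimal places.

974 TB = 974 × 10^12 bytes = 974,000,000,000,000 bytes
1 GiB = 2^30 bytes = 1,073,741,824 bytes
974,000,000,000,000 / 1,073,741,824 = 907,108.19 GiB

907,108.19 GiB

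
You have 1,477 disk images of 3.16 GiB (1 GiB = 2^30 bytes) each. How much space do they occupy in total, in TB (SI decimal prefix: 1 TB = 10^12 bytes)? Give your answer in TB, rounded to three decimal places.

5.011 TB

Total = 1,477 × 3.16 GiB = 4667.32 GiB
= 4667.32 × 1,073,741,824 bytes = 5,011,496,689,991.68 bytes
1 TB = 1,000,000,000,000 bytes
5,011,496,689,991.68 / 1,000,000,000,000 = 5.011 TB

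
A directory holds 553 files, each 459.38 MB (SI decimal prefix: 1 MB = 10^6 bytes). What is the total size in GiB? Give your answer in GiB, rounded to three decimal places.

Total = 553 × 459.38 MB = 254037.14 MB
= 254037.14 × 1,000,000 bytes = 254,037,140,000 bytes
1 GiB = 1,073,741,824 bytes
254,037,140,000 / 1,073,741,824 = 236.591 GiB

236.591 GiB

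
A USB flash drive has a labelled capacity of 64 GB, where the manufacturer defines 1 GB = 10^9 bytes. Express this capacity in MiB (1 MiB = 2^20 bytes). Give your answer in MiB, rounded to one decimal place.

64 GB = 64 × 10^9 bytes = 64,000,000,000 bytes
1 MiB = 1,048,576 bytes
64,000,000,000 / 1,048,576 = 61,035.2 MiB

61,035.2 MiB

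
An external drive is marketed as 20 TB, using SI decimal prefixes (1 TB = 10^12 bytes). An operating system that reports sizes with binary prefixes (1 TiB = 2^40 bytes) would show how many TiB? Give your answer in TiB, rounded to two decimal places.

18.19 TiB

20 TB × 1,000,000,000,000 bytes/TB = 20,000,000,000,000 bytes
1 TiB = 1,099,511,627,776 bytes
20,000,000,000,000 / 1,099,511,627,776 = 18.19 TiB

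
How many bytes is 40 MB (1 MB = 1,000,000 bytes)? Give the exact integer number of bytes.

40,000,000 bytes

40 × 1,000,000 = 40,000,000 bytes  (1 MB = 10^6 bytes)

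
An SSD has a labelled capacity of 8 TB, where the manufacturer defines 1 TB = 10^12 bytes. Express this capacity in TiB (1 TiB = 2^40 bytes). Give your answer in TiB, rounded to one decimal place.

8 TB × 1,000,000,000,000 bytes/TB = 8,000,000,000,000 bytes
1 TiB = 1,099,511,627,776 bytes
8,000,000,000,000 / 1,099,511,627,776 = 7.3 TiB

7.3 TiB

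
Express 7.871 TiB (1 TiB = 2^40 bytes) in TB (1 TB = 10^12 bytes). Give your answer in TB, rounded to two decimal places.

8.65 TB

7.871 TiB × 1,099,511,627,776 bytes/TiB = 8,654,256,022,224.896 bytes
1 TB = 1,000,000,000,000 bytes
8,654,256,022,224.896 / 1,000,000,000,000 = 8.65 TB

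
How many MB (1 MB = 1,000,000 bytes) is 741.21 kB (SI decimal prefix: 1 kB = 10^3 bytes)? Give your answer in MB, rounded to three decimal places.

741.21 kB = 741.21 × 10^3 bytes = 741,210 bytes
1 MB = 10^6 bytes = 1,000,000 bytes
741,210 / 1,000,000 = 0.741 MB

0.741 MB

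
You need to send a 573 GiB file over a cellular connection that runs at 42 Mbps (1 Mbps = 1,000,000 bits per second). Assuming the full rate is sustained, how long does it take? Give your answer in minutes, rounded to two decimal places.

1,953.19 minutes

573 GiB = 615,254,065,152 bytes = 4,922,032,521,216 bits
42 Mbps = 42,000,000 bits/s
time = 4,922,032,521,216 / 42,000,000 = 117,191.251 s
117,191.251 s / 60 = 1,953.19 minutes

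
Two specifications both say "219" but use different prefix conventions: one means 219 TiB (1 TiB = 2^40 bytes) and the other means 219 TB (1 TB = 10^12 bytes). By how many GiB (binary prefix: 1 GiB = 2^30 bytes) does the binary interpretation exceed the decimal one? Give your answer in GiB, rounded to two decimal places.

20,296.36 GiB

219 TiB = 219 × 1,099,511,627,776 = 240,793,046,482,944 bytes
219 TB = 219 × 1,000,000,000,000 = 219,000,000,000,000 bytes
difference = 21,793,046,482,944 bytes
21,793,046,482,944 / 1,073,741,824 = 20,296.36 GiB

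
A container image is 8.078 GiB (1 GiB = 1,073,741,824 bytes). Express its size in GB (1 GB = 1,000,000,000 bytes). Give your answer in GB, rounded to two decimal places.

8.078 GiB × 1,073,741,824 bytes/GiB = 8,673,686,454.272 bytes
1 GB = 10^9 bytes = 1,000,000,000 bytes
8,673,686,454.272 / 1,000,000,000 = 8.67 GB

8.67 GB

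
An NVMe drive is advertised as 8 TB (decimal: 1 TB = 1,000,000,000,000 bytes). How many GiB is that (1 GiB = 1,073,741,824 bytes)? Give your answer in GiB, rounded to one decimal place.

7,450.6 GiB

8 TB × 1,000,000,000,000 bytes/TB = 8,000,000,000,000 bytes
1 GiB = 2^30 bytes = 1,073,741,824 bytes
8,000,000,000,000 / 1,073,741,824 = 7,450.6 GiB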